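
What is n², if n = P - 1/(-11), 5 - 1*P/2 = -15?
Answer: 194481/121 ≈ 1607.3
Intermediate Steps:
P = 40 (P = 10 - 2*(-15) = 10 + 30 = 40)
n = 441/11 (n = 40 - 1/(-11) = 40 - 1*(-1/11) = 40 + 1/11 = 441/11 ≈ 40.091)
n² = (441/11)² = 194481/121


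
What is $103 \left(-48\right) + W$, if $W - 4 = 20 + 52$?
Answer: $-4868$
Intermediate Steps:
$W = 76$ ($W = 4 + \left(20 + 52\right) = 4 + 72 = 76$)
$103 \left(-48\right) + W = 103 \left(-48\right) + 76 = -4944 + 76 = -4868$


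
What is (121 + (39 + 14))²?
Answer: 30276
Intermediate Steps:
(121 + (39 + 14))² = (121 + 53)² = 174² = 30276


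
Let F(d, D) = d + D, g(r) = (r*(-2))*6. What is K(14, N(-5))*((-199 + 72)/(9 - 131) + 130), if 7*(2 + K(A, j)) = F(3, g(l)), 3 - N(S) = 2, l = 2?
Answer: -79935/122 ≈ -655.21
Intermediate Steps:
g(r) = -12*r (g(r) = -2*r*6 = -12*r)
F(d, D) = D + d
N(S) = 1 (N(S) = 3 - 1*2 = 3 - 2 = 1)
K(A, j) = -5 (K(A, j) = -2 + (-12*2 + 3)/7 = -2 + (-24 + 3)/7 = -2 + (1/7)*(-21) = -2 - 3 = -5)
K(14, N(-5))*((-199 + 72)/(9 - 131) + 130) = -5*((-199 + 72)/(9 - 131) + 130) = -5*(-127/(-122) + 130) = -5*(-127*(-1/122) + 130) = -5*(127/122 + 130) = -5*15987/122 = -79935/122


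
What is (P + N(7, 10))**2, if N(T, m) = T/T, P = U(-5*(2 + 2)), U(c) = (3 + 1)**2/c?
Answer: 1/25 ≈ 0.040000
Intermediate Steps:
U(c) = 16/c (U(c) = 4**2/c = 16/c)
P = -4/5 (P = 16/((-5*(2 + 2))) = 16/((-5*4)) = 16/(-20) = 16*(-1/20) = -4/5 ≈ -0.80000)
N(T, m) = 1
(P + N(7, 10))**2 = (-4/5 + 1)**2 = (1/5)**2 = 1/25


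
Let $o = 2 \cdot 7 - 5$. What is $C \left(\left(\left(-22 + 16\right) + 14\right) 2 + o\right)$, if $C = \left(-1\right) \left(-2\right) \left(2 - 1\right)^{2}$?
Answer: $50$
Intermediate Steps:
$o = 9$ ($o = 14 - 5 = 9$)
$C = 2$ ($C = 2 \cdot 1^{2} = 2 \cdot 1 = 2$)
$C \left(\left(\left(-22 + 16\right) + 14\right) 2 + o\right) = 2 \left(\left(\left(-22 + 16\right) + 14\right) 2 + 9\right) = 2 \left(\left(-6 + 14\right) 2 + 9\right) = 2 \left(8 \cdot 2 + 9\right) = 2 \left(16 + 9\right) = 2 \cdot 25 = 50$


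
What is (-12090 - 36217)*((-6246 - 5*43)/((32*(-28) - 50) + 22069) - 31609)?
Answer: 32253780457976/21123 ≈ 1.5269e+9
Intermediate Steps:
(-12090 - 36217)*((-6246 - 5*43)/((32*(-28) - 50) + 22069) - 31609) = -48307*((-6246 - 215)/((-896 - 50) + 22069) - 31609) = -48307*(-6461/(-946 + 22069) - 31609) = -48307*(-6461/21123 - 31609) = -48307*(-667683368/21123) = 32253780457976/21123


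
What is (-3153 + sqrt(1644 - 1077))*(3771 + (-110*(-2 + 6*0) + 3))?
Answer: -12593082 + 35946*sqrt(7) ≈ -1.2498e+7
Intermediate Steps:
(-3153 + sqrt(1644 - 1077))*(3771 + (-110*(-2 + 6*0) + 3)) = (-3153 + sqrt(567))*(3771 + (-110*(-2 + 0) + 3)) = (-3153 + 9*sqrt(7))*(3771 + (-110*(-2) + 3)) = (-3153 + 9*sqrt(7))*(3771 + (-22*(-10) + 3)) = (-3153 + 9*sqrt(7))*(3771 + (220 + 3)) = (-3153 + 9*sqrt(7))*(3771 + 223) = (-3153 + 9*sqrt(7))*3994 = -12593082 + 35946*sqrt(7)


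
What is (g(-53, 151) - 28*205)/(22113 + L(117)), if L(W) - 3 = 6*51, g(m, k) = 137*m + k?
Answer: -6425/11211 ≈ -0.57310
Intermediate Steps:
g(m, k) = k + 137*m
L(W) = 309 (L(W) = 3 + 6*51 = 3 + 306 = 309)
(g(-53, 151) - 28*205)/(22113 + L(117)) = ((151 + 137*(-53)) - 28*205)/(22113 + 309) = ((151 - 7261) - 5740)/22422 = (-7110 - 5740)*(1/22422) = -12850*1/22422 = -6425/11211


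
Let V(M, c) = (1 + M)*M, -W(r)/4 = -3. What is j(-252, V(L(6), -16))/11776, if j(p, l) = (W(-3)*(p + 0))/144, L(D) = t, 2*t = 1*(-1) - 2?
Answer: -21/11776 ≈ -0.0017833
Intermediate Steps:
W(r) = 12 (W(r) = -4*(-3) = 12)
t = -3/2 (t = (1*(-1) - 2)/2 = (-1 - 2)/2 = (½)*(-3) = -3/2 ≈ -1.5000)
L(D) = -3/2
V(M, c) = M*(1 + M)
j(p, l) = p/12 (j(p, l) = (12*(p + 0))/144 = (12*p)*(1/144) = p/12)
j(-252, V(L(6), -16))/11776 = ((1/12)*(-252))/11776 = -21*1/11776 = -21/11776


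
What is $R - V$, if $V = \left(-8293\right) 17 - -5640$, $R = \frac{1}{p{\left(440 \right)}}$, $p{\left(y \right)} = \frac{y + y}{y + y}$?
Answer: $135342$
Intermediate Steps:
$p{\left(y \right)} = 1$ ($p{\left(y \right)} = \frac{2 y}{2 y} = 2 y \frac{1}{2 y} = 1$)
$R = 1$ ($R = 1^{-1} = 1$)
$V = -135341$ ($V = -140981 + \left(5727 - 87\right) = -140981 + 5640 = -135341$)
$R - V = 1 - -135341 = 1 + 135341 = 135342$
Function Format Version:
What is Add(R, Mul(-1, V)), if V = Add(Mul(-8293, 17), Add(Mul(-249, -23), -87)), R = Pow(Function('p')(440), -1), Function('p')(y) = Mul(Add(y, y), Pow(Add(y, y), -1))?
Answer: 135342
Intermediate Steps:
Function('p')(y) = 1 (Function('p')(y) = Mul(Mul(2, y), Pow(Mul(2, y), -1)) = Mul(Mul(2, y), Mul(Rational(1, 2), Pow(y, -1))) = 1)
R = 1 (R = Pow(1, -1) = 1)
V = -135341 (V = Add(-140981, Add(5727, -87)) = Add(-140981, 5640) = -135341)
Add(R, Mul(-1, V)) = Add(1, Mul(-1, -135341)) = Add(1, 135341) = 135342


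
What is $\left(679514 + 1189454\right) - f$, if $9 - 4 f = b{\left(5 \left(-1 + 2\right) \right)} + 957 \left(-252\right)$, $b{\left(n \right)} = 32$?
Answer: $\frac{7234731}{4} \approx 1.8087 \cdot 10^{6}$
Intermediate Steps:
$f = \frac{241141}{4}$ ($f = \frac{9}{4} - \frac{32 + 957 \left(-252\right)}{4} = \frac{9}{4} - \frac{32 - 241164}{4} = \frac{9}{4} - -60283 = \frac{9}{4} + 60283 = \frac{241141}{4} \approx 60285.0$)
$\left(679514 + 1189454\right) - f = \left(679514 + 1189454\right) - \frac{241141}{4} = 1868968 - \frac{241141}{4} = \frac{7234731}{4}$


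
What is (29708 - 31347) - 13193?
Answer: -14832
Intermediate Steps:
(29708 - 31347) - 13193 = -1639 - 13193 = -14832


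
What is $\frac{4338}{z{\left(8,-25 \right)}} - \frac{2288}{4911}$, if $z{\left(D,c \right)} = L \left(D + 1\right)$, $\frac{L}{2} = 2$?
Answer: $\frac{1178975}{9822} \approx 120.03$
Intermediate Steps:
$L = 4$ ($L = 2 \cdot 2 = 4$)
$z{\left(D,c \right)} = 4 + 4 D$ ($z{\left(D,c \right)} = 4 \left(D + 1\right) = 4 \left(1 + D\right) = 4 + 4 D$)
$\frac{4338}{z{\left(8,-25 \right)}} - \frac{2288}{4911} = \frac{4338}{4 + 4 \cdot 8} - \frac{2288}{4911} = \frac{4338}{4 + 32} - \frac{2288}{4911} = \frac{4338}{36} - \frac{2288}{4911} = 4338 \cdot \frac{1}{36} - \frac{2288}{4911} = \frac{241}{2} - \frac{2288}{4911} = \frac{1178975}{9822}$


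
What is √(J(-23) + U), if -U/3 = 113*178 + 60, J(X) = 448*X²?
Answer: √176470 ≈ 420.08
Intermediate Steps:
U = -60522 (U = -3*(113*178 + 60) = -3*(20114 + 60) = -3*20174 = -60522)
√(J(-23) + U) = √(448*(-23)² - 60522) = √(448*529 - 60522) = √(236992 - 60522) = √176470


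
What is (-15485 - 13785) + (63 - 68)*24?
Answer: -29390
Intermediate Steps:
(-15485 - 13785) + (63 - 68)*24 = -29270 - 5*24 = -29270 - 120 = -29390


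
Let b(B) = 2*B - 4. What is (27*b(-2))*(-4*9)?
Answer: 7776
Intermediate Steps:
b(B) = -4 + 2*B
(27*b(-2))*(-4*9) = (27*(-4 + 2*(-2)))*(-4*9) = (27*(-4 - 4))*(-36) = (27*(-8))*(-36) = -216*(-36) = 7776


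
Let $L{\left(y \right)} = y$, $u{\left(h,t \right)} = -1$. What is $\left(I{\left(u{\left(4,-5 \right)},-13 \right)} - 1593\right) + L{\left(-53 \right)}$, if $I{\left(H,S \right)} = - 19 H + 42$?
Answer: $-1585$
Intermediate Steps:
$I{\left(H,S \right)} = 42 - 19 H$
$\left(I{\left(u{\left(4,-5 \right)},-13 \right)} - 1593\right) + L{\left(-53 \right)} = \left(\left(42 - -19\right) - 1593\right) - 53 = \left(\left(42 + 19\right) - 1593\right) - 53 = \left(61 - 1593\right) - 53 = -1532 - 53 = -1585$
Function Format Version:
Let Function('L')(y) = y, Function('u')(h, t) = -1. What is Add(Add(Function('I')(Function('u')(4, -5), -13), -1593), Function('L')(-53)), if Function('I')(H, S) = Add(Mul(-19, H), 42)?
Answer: -1585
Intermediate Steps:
Function('I')(H, S) = Add(42, Mul(-19, H))
Add(Add(Function('I')(Function('u')(4, -5), -13), -1593), Function('L')(-53)) = Add(Add(Add(42, Mul(-19, -1)), -1593), -53) = Add(Add(Add(42, 19), -1593), -53) = Add(Add(61, -1593), -53) = Add(-1532, -53) = -1585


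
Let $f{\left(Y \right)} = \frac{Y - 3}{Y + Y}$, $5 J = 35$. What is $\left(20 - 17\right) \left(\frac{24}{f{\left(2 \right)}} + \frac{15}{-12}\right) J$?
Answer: $- \frac{8169}{4} \approx -2042.3$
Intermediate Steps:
$J = 7$ ($J = \frac{1}{5} \cdot 35 = 7$)
$f{\left(Y \right)} = \frac{-3 + Y}{2 Y}$
$\left(20 - 17\right) \left(\frac{24}{f{\left(2 \right)}} + \frac{15}{-12}\right) J = \left(20 - 17\right) \left(\frac{24}{\frac{1}{2} \cdot \frac{1}{2} \left(-3 + 2\right)} + \frac{15}{-12}\right) 7 = \left(20 - 17\right) \left(\frac{24}{\frac{1}{2} \cdot \frac{1}{2} \left(-1\right)} + 15 \left(- \frac{1}{12}\right)\right) 7 = 3 \left(\frac{24}{- \frac{1}{4}} - \frac{5}{4}\right) 7 = 3 \left(24 \left(-4\right) - \frac{5}{4}\right) 7 = 3 \left(-96 - \frac{5}{4}\right) 7 = 3 \left(- \frac{389}{4}\right) 7 = \left(- \frac{1167}{4}\right) 7 = - \frac{8169}{4}$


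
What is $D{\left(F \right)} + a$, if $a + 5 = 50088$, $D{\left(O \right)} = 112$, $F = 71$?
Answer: $50195$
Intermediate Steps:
$a = 50083$ ($a = -5 + 50088 = 50083$)
$D{\left(F \right)} + a = 112 + 50083 = 50195$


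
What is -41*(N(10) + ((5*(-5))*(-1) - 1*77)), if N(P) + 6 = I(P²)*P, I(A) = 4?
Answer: 738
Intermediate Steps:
N(P) = -6 + 4*P
-41*(N(10) + ((5*(-5))*(-1) - 1*77)) = -41*((-6 + 4*10) + ((5*(-5))*(-1) - 1*77)) = -41*((-6 + 40) + (-25*(-1) - 77)) = -41*(34 + (25 - 77)) = -41*(34 - 52) = -41*(-18) = 738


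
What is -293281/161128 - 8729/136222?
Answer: -20678905347/10974589208 ≈ -1.8843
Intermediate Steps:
-293281/161128 - 8729/136222 = -20678905347/10974589208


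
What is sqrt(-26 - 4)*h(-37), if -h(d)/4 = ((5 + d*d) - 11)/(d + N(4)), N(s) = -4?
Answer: 5452*I*sqrt(30)/41 ≈ 728.34*I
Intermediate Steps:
h(d) = -4*(-6 + d**2)/(-4 + d) (h(d) = -4*((5 + d*d) - 11)/(d - 4) = -4*((5 + d**2) - 11)/(-4 + d) = -4*(-6 + d**2)/(-4 + d))
sqrt(-26 - 4)*h(-37) = sqrt(-26 - 4)*(4*(6 - 1*(-37)**2)/(-4 - 37)) = sqrt(-30)*(4*(6 - 1*1369)/(-41)) = (I*sqrt(30))*(4*(-1/41)*(6 - 1369)) = (I*sqrt(30))*(4*(-1/41)*(-1363)) = (I*sqrt(30))*(5452/41) = 5452*I*sqrt(30)/41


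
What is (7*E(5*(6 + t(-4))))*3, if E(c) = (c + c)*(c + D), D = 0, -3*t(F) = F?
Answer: 169400/3 ≈ 56467.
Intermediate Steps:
t(F) = -F/3
E(c) = 2*c² (E(c) = (c + c)*(c + 0) = (2*c)*c = 2*c²)
(7*E(5*(6 + t(-4))))*3 = (7*(2*(5*(6 - ⅓*(-4)))²))*3 = (7*(2*(5*(6 + 4/3))²))*3 = (7*(2*(5*(22/3))²))*3 = (7*(2*(110/3)²))*3 = (7*(2*(12100/9)))*3 = (7*(24200/9))*3 = (169400/9)*3 = 169400/3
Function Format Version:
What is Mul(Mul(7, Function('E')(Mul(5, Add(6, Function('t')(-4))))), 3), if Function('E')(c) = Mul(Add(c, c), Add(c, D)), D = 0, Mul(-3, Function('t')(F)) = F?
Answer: Rational(169400, 3) ≈ 56467.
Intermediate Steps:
Function('t')(F) = Mul(Rational(-1, 3), F)
Function('E')(c) = Mul(2, Pow(c, 2)) (Function('E')(c) = Mul(Add(c, c), Add(c, 0)) = Mul(Mul(2, c), c) = Mul(2, Pow(c, 2)))
Mul(Mul(7, Function('E')(Mul(5, Add(6, Function('t')(-4))))), 3) = Mul(Mul(7, Mul(2, Pow(Mul(5, Add(6, Mul(Rational(-1, 3), -4))), 2))), 3) = Mul(Mul(7, Mul(2, Pow(Mul(5, Add(6, Rational(4, 3))), 2))), 3) = Mul(Mul(7, Mul(2, Pow(Mul(5, Rational(22, 3)), 2))), 3) = Mul(Mul(7, Mul(2, Pow(Rational(110, 3), 2))), 3) = Mul(Mul(7, Mul(2, Rational(12100, 9))), 3) = Mul(Mul(7, Rational(24200, 9)), 3) = Mul(Rational(169400, 9), 3) = Rational(169400, 3)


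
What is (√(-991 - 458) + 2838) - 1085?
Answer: 1753 + 3*I*√161 ≈ 1753.0 + 38.066*I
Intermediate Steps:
(√(-991 - 458) + 2838) - 1085 = (√(-1449) + 2838) - 1085 = (3*I*√161 + 2838) - 1085 = (2838 + 3*I*√161) - 1085 = 1753 + 3*I*√161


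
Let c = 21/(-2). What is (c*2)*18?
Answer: -378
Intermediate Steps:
c = -21/2 (c = 21*(-1/2) = -21/2 ≈ -10.500)
(c*2)*18 = -21/2*2*18 = -21*18 = -378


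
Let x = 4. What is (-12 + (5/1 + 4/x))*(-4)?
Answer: 24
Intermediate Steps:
(-12 + (5/1 + 4/x))*(-4) = (-12 + (5/1 + 4/4))*(-4) = (-12 + (5*1 + 4*(¼)))*(-4) = (-12 + (5 + 1))*(-4) = (-12 + 6)*(-4) = -6*(-4) = 24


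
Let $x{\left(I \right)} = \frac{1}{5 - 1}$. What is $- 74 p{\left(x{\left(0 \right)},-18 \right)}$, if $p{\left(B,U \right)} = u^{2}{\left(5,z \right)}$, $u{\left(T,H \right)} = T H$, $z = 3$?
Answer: $-16650$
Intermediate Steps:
$u{\left(T,H \right)} = H T$
$x{\left(I \right)} = \frac{1}{4}$
$p{\left(B,U \right)} = 225$ ($p{\left(B,U \right)} = \left(3 \cdot 5\right)^{2} = 15^{2} = 225$)
$- 74 p{\left(x{\left(0 \right)},-18 \right)} = \left(-74\right) 225 = -16650$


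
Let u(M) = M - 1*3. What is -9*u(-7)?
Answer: 90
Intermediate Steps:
u(M) = -3 + M (u(M) = M - 3 = -3 + M)
-9*u(-7) = -9*(-3 - 7) = -9*(-10) = 90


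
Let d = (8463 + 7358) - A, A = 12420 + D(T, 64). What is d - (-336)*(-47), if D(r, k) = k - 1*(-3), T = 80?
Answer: -12458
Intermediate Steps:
D(r, k) = 3 + k (D(r, k) = k + 3 = 3 + k)
A = 12487 (A = 12420 + (3 + 64) = 12420 + 67 = 12487)
d = 3334 (d = (8463 + 7358) - 1*12487 = 15821 - 12487 = 3334)
d - (-336)*(-47) = 3334 - (-336)*(-47) = 3334 - 1*15792 = 3334 - 15792 = -12458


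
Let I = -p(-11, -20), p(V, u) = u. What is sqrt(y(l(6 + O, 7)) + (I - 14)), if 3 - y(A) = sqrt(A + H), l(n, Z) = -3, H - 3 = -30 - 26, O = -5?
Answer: sqrt(9 - 2*I*sqrt(14)) ≈ 3.2175 - 1.1629*I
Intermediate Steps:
I = 20 (I = -1*(-20) = 20)
H = -53 (H = 3 + (-30 - 26) = 3 - 56 = -53)
y(A) = 3 - sqrt(-53 + A) (y(A) = 3 - sqrt(A - 53) = 3 - sqrt(-53 + A))
sqrt(y(l(6 + O, 7)) + (I - 14)) = sqrt((3 - sqrt(-53 - 3)) + (20 - 14)) = sqrt((3 - sqrt(-56)) + 6) = sqrt((3 - 2*I*sqrt(14)) + 6) = sqrt(9 - 2*I*sqrt(14))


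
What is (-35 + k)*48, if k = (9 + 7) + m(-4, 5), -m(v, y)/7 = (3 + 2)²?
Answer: -9312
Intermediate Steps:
m(v, y) = -175 (m(v, y) = -7*(3 + 2)² = -7*5² = -7*25 = -175)
k = -159 (k = (9 + 7) - 175 = 16 - 175 = -159)
(-35 + k)*48 = (-35 - 159)*48 = -194*48 = -9312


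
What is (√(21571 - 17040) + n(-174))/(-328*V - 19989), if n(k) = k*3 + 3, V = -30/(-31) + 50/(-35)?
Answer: 112623/4304813 - 217*√4531/4304813 ≈ 0.022769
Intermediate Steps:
V = -100/217 (V = -30*(-1/31) + 50*(-1/35) = 30/31 - 10/7 = -100/217 ≈ -0.46083)
n(k) = 3 + 3*k (n(k) = 3*k + 3 = 3 + 3*k)
(√(21571 - 17040) + n(-174))/(-328*V - 19989) = (√(21571 - 17040) + (3 + 3*(-174)))/(-328*(-100/217) - 19989) = (√4531 + (3 - 522))/(32800/217 - 19989) = (√4531 - 519)/(-4304813/217) = (-519 + √4531)*(-217/4304813) = 112623/4304813 - 217*√4531/4304813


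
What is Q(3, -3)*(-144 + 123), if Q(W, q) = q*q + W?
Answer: -252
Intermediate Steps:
Q(W, q) = W + q² (Q(W, q) = q² + W = W + q²)
Q(3, -3)*(-144 + 123) = (3 + (-3)²)*(-144 + 123) = (3 + 9)*(-21) = 12*(-21) = -252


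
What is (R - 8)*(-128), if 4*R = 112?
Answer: -2560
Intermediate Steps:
R = 28 (R = (¼)*112 = 28)
(R - 8)*(-128) = (28 - 8)*(-128) = 20*(-128) = -2560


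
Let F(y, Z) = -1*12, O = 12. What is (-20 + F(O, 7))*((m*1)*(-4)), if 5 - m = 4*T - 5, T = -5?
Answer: 3840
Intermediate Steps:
F(y, Z) = -12
m = 30 (m = 5 - (4*(-5) - 5) = 5 - (-20 - 5) = 5 - 1*(-25) = 5 + 25 = 30)
(-20 + F(O, 7))*((m*1)*(-4)) = (-20 - 12)*((30*1)*(-4)) = -960*(-4) = -32*(-120) = 3840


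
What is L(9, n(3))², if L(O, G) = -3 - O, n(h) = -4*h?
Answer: 144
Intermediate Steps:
L(9, n(3))² = (-3 - 1*9)² = (-3 - 9)² = (-12)² = 144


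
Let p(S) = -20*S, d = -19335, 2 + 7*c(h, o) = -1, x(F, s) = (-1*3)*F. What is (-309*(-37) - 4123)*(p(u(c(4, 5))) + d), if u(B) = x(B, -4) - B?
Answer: -991126350/7 ≈ -1.4159e+8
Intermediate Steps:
x(F, s) = -3*F
c(h, o) = -3/7 (c(h, o) = -2/7 + (1/7)*(-1) = -2/7 - 1/7 = -3/7)
u(B) = -4*B (u(B) = -3*B - B = -4*B)
(-309*(-37) - 4123)*(p(u(c(4, 5))) + d) = (-309*(-37) - 4123)*(-(-80)*(-3)/7 - 19335) = (11433 - 4123)*(-20*12/7 - 19335) = 7310*(-240/7 - 19335) = 7310*(-135585/7) = -991126350/7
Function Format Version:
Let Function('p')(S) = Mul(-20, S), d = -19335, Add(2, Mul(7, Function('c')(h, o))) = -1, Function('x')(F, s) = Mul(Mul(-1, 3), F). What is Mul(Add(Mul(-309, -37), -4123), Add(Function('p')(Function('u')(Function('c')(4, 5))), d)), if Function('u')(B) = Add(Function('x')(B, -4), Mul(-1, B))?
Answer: Rational(-991126350, 7) ≈ -1.4159e+8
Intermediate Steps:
Function('x')(F, s) = Mul(-3, F)
Function('c')(h, o) = Rational(-3, 7) (Function('c')(h, o) = Add(Rational(-2, 7), Mul(Rational(1, 7), -1)) = Add(Rational(-2, 7), Rational(-1, 7)) = Rational(-3, 7))
Function('u')(B) = Mul(-4, B) (Function('u')(B) = Add(Mul(-3, B), Mul(-1, B)) = Mul(-4, B))
Mul(Add(Mul(-309, -37), -4123), Add(Function('p')(Function('u')(Function('c')(4, 5))), d)) = Mul(Add(Mul(-309, -37), -4123), Add(Mul(-20, Mul(-4, Rational(-3, 7))), -19335)) = Mul(Add(11433, -4123), Add(Mul(-20, Rational(12, 7)), -19335)) = Mul(7310, Add(Rational(-240, 7), -19335)) = Mul(7310, Rational(-135585, 7)) = Rational(-991126350, 7)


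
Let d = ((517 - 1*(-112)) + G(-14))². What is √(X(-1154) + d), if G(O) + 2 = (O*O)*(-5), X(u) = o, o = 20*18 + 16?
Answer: √124985 ≈ 353.53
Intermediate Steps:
o = 376 (o = 360 + 16 = 376)
X(u) = 376
G(O) = -2 - 5*O² (G(O) = -2 + (O*O)*(-5) = -2 + O²*(-5) = -2 - 5*O²)
d = 124609 (d = ((517 - 1*(-112)) + (-2 - 5*(-14)²))² = ((517 + 112) + (-2 - 5*196))² = (629 + (-2 - 980))² = (629 - 982)² = (-353)² = 124609)
√(X(-1154) + d) = √(376 + 124609) = √124985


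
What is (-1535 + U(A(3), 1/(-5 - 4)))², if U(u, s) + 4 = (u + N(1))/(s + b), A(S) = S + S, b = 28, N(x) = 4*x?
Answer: 149149667601/63001 ≈ 2.3674e+6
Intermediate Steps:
A(S) = 2*S
U(u, s) = -4 + (4 + u)/(28 + s) (U(u, s) = -4 + (u + 4*1)/(s + 28) = -4 + (u + 4)/(28 + s) = -4 + (4 + u)/(28 + s))
(-1535 + U(A(3), 1/(-5 - 4)))² = (-1535 + (-108 + 2*3 - 4/(-5 - 4))/(28 + 1/(-5 - 4)))² = (-1535 + (-108 + 6 - 4/(-9))/(28 + 1/(-9)))² = (-1535 + (-108 + 6 - 4*(-⅑))/(28 - ⅑))² = (-1535 + (-108 + 6 + 4/9)/(251/9))² = (-1535 + (9/251)*(-914/9))² = (-1535 - 914/251)² = (-386199/251)² = 149149667601/63001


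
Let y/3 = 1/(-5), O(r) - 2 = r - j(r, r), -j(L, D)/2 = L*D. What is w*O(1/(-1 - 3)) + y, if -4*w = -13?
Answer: 879/160 ≈ 5.4938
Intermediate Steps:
w = 13/4 (w = -¼*(-13) = 13/4 ≈ 3.2500)
j(L, D) = -2*D*L (j(L, D) = -2*L*D = -2*D*L)
O(r) = 2 + r + 2*r² (O(r) = 2 + (r - (-2)*r*r) = 2 + (r - (-2)*r²) = 2 + (r + 2*r²) = 2 + r + 2*r²)
y = -⅗ (y = 3/(-5) = 3*(-⅕) = -⅗ ≈ -0.60000)
w*O(1/(-1 - 3)) + y = 13*(2 + 1/(-1 - 3) + 2*(1/(-1 - 3))²)/4 - ⅗ = 13*(2 + 1/(-4) + 2*(1/(-4))²)/4 - ⅗ = 13*(2 - ¼ + 2*(-¼)²)/4 - ⅗ = 13*(2 - ¼ + 2*(1/16))/4 - ⅗ = 13*(2 - ¼ + ⅛)/4 - ⅗ = (13/4)*(15/8) - ⅗ = 195/32 - ⅗ = 879/160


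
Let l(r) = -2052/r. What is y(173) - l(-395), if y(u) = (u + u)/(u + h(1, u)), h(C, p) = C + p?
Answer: -575374/137065 ≈ -4.1978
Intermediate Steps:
y(u) = 2*u/(1 + 2*u) (y(u) = (u + u)/(u + (1 + u)) = (2*u)/(1 + 2*u) = 2*u/(1 + 2*u))
y(173) - l(-395) = 2*173/(1 + 2*173) - (-2052)/(-395) = 2*173/(1 + 346) - (-2052)*(-1)/395 = 2*173/347 - 1*2052/395 = 2*173*(1/347) - 2052/395 = 346/347 - 2052/395 = -575374/137065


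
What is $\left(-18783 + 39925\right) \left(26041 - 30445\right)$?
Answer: $-93109368$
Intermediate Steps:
$\left(-18783 + 39925\right) \left(26041 - 30445\right) = 21142 \left(-4404\right) = -93109368$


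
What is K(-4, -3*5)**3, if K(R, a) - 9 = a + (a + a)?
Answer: -46656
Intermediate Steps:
K(R, a) = 9 + 3*a (K(R, a) = 9 + (a + (a + a)) = 9 + (a + 2*a) = 9 + 3*a)
K(-4, -3*5)**3 = (9 + 3*(-3*5))**3 = (9 + 3*(-15))**3 = (9 - 45)**3 = (-36)**3 = -46656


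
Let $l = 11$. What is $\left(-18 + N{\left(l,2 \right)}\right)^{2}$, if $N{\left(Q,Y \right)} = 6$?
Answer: $144$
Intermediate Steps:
$\left(-18 + N{\left(l,2 \right)}\right)^{2} = \left(-18 + 6\right)^{2} = \left(-12\right)^{2} = 144$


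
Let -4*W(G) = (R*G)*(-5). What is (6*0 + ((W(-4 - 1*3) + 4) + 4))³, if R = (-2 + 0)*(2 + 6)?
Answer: 3241792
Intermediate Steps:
R = -16 (R = -2*8 = -16)
W(G) = -20*G (W(G) = -(-16*G)*(-5)/4 = -20*G)
(6*0 + ((W(-4 - 1*3) + 4) + 4))³ = (6*0 + ((-20*(-4 - 1*3) + 4) + 4))³ = (0 + ((-20*(-4 - 3) + 4) + 4))³ = (0 + ((-20*(-7) + 4) + 4))³ = (0 + ((140 + 4) + 4))³ = (0 + (144 + 4))³ = (0 + 148)³ = 148³ = 3241792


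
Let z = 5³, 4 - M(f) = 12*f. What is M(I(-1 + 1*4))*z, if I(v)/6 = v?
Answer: -26500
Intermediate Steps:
I(v) = 6*v
M(f) = 4 - 12*f
z = 125
M(I(-1 + 1*4))*z = (4 - 72*(-1 + 1*4))*125 = (4 - 72*(-1 + 4))*125 = (4 - 72*3)*125 = (4 - 12*18)*125 = (4 - 216)*125 = -212*125 = -26500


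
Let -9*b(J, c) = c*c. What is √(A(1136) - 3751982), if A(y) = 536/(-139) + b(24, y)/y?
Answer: I*√652451017190/417 ≈ 1937.0*I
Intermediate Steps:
b(J, c) = -c²/9 (b(J, c) = -c*c/9 = -c²/9)
A(y) = -536/139 - y/9 (A(y) = 536/(-139) + (-y²/9)/y = 536*(-1/139) - y/9 = -536/139 - y/9)
√(A(1136) - 3751982) = √((-536/139 - ⅑*1136) - 3751982) = √((-536/139 - 1136/9) - 3751982) = √(-162728/1251 - 3751982) = √(-4693892210/1251) = I*√652451017190/417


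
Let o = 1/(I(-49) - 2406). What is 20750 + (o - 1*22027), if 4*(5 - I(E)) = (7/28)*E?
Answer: -48994675/38367 ≈ -1277.0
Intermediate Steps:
I(E) = 5 - E/16 (I(E) = 5 - 7/28*E/4 = 5 - 7*(1/28)*E/4 = 5 - E/16)
o = -16/38367 (o = 1/((5 - 1/16*(-49)) - 2406) = 1/((5 + 49/16) - 2406) = 1/(129/16 - 2406) = 1/(-38367/16) = -16/38367 ≈ -0.00041702)
20750 + (o - 1*22027) = 20750 + (-16/38367 - 1*22027) = 20750 + (-16/38367 - 22027) = 20750 - 845109925/38367 = -48994675/38367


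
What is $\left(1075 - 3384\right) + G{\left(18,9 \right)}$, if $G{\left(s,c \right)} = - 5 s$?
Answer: $-2399$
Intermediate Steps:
$\left(1075 - 3384\right) + G{\left(18,9 \right)} = \left(1075 - 3384\right) - 90 = -2309 - 90 = -2399$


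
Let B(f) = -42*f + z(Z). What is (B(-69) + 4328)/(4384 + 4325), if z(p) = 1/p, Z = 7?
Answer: 16861/20321 ≈ 0.82973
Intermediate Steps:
B(f) = ⅐ - 42*f (B(f) = -42*f + 1/7 = -42*f + ⅐ = ⅐ - 42*f)
(B(-69) + 4328)/(4384 + 4325) = ((⅐ - 42*(-69)) + 4328)/(4384 + 4325) = ((⅐ + 2898) + 4328)/8709 = (20287/7 + 4328)*(1/8709) = (50583/7)*(1/8709) = 16861/20321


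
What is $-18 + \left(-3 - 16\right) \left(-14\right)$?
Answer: $248$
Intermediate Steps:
$-18 + \left(-3 - 16\right) \left(-14\right) = -18 - -266 = -18 + 266 = 248$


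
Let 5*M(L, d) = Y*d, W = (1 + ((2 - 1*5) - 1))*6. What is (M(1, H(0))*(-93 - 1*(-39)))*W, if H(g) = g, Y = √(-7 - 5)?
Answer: 0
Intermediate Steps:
Y = 2*I*√3 (Y = √(-12) = 2*I*√3 ≈ 3.4641*I)
W = -18 (W = (1 + ((2 - 5) - 1))*6 = (1 + (-3 - 1))*6 = (1 - 4)*6 = -3*6 = -18)
M(L, d) = 2*I*d*√3/5 (M(L, d) = ((2*I*√3)*d)/5 = (2*I*d*√3)/5 = 2*I*d*√3/5)
(M(1, H(0))*(-93 - 1*(-39)))*W = (((⅖)*I*0*√3)*(-93 - 1*(-39)))*(-18) = (0*(-93 + 39))*(-18) = (0*(-54))*(-18) = 0*(-18) = 0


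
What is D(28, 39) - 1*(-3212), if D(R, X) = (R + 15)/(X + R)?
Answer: 215247/67 ≈ 3212.6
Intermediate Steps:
D(R, X) = (15 + R)/(R + X)
D(28, 39) - 1*(-3212) = (15 + 28)/(28 + 39) - 1*(-3212) = 43/67 + 3212 = 215247/67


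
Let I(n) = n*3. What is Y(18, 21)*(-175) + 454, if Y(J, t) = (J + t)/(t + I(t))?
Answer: 1491/4 ≈ 372.75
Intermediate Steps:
I(n) = 3*n
Y(J, t) = (J + t)/(4*t) (Y(J, t) = (J + t)/(t + 3*t) = (J + t)/((4*t)) = (J + t)*(1/(4*t)) = (J + t)/(4*t))
Y(18, 21)*(-175) + 454 = ((¼)*(18 + 21)/21)*(-175) + 454 = ((¼)*(1/21)*39)*(-175) + 454 = (13/28)*(-175) + 454 = -325/4 + 454 = 1491/4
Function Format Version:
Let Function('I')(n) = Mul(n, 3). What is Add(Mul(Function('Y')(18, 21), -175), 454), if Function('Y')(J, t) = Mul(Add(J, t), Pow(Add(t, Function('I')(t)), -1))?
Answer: Rational(1491, 4) ≈ 372.75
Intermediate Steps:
Function('I')(n) = Mul(3, n)
Function('Y')(J, t) = Mul(Rational(1, 4), Pow(t, -1), Add(J, t)) (Function('Y')(J, t) = Mul(Add(J, t), Pow(Add(t, Mul(3, t)), -1)) = Mul(Add(J, t), Pow(Mul(4, t), -1)) = Mul(Add(J, t), Mul(Rational(1, 4), Pow(t, -1))) = Mul(Rational(1, 4), Pow(t, -1), Add(J, t)))
Add(Mul(Function('Y')(18, 21), -175), 454) = Add(Mul(Mul(Rational(1, 4), Pow(21, -1), Add(18, 21)), -175), 454) = Add(Mul(Mul(Rational(1, 4), Rational(1, 21), 39), -175), 454) = Add(Mul(Rational(13, 28), -175), 454) = Add(Rational(-325, 4), 454) = Rational(1491, 4)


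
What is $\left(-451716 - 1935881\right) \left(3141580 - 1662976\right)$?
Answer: $-3530310474588$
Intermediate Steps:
$\left(-451716 - 1935881\right) \left(3141580 - 1662976\right) = \left(-2387597\right) 1478604 = -3530310474588$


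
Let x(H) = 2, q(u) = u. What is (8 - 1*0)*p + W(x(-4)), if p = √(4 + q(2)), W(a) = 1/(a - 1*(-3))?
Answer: ⅕ + 8*√6 ≈ 19.796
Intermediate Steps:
W(a) = 1/(3 + a) (W(a) = 1/(a + 3) = 1/(3 + a))
p = √6 (p = √(4 + 2) = √6 ≈ 2.4495)
(8 - 1*0)*p + W(x(-4)) = (8 - 1*0)*√6 + 1/(3 + 2) = (8 + 0)*√6 + 1/5 = 8*√6 + ⅕ = ⅕ + 8*√6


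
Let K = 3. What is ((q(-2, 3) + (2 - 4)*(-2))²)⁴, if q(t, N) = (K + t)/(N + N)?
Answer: 152587890625/1679616 ≈ 90847.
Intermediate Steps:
q(t, N) = (3 + t)/(2*N) (q(t, N) = (3 + t)/(N + N) = (3 + t)/((2*N)) = (3 + t)*(1/(2*N)) = (3 + t)/(2*N))
((q(-2, 3) + (2 - 4)*(-2))²)⁴ = (((½)*(3 - 2)/3 + (2 - 4)*(-2))²)⁴ = (((½)*(⅓)*1 - 2*(-2))²)⁴ = ((⅙ + 4)²)⁴ = ((25/6)²)⁴ = (625/36)⁴ = 152587890625/1679616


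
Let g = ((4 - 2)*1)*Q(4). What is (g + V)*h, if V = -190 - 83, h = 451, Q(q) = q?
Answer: -119515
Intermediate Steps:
V = -273
g = 8 (g = ((4 - 2)*1)*4 = (2*1)*4 = 2*4 = 8)
(g + V)*h = (8 - 273)*451 = -265*451 = -119515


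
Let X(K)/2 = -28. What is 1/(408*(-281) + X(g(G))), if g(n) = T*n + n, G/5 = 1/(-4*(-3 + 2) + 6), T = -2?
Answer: -1/114704 ≈ -8.7181e-6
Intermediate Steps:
G = ½ (G = 5/(-4*(-3 + 2) + 6) = 5/(-4*(-1) + 6) = 5/(4 + 6) = 5/10 = 5*(⅒) = ½ ≈ 0.50000)
g(n) = -n (g(n) = -2*n + n = -n)
X(K) = -56 (X(K) = 2*(-28) = -56)
1/(408*(-281) + X(g(G))) = 1/(408*(-281) - 56) = 1/(-114648 - 56) = 1/(-114704) = -1/114704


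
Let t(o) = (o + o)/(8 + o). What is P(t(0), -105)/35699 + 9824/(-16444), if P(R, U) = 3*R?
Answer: -2456/4111 ≈ -0.59742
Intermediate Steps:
t(o) = 2*o/(8 + o) (t(o) = (2*o)/(8 + o) = 2*o/(8 + o))
P(t(0), -105)/35699 + 9824/(-16444) = (3*(2*0/(8 + 0)))/35699 + 9824/(-16444) = (3*(2*0/8))*(1/35699) + 9824*(-1/16444) = (3*(2*0*(1/8)))*(1/35699) - 2456/4111 = (3*0)*(1/35699) - 2456/4111 = 0*(1/35699) - 2456/4111 = 0 - 2456/4111 = -2456/4111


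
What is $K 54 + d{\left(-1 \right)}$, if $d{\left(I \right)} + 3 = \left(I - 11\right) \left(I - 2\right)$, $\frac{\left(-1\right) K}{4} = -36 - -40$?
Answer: $-831$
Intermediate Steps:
$K = -16$ ($K = - 4 \left(-36 - -40\right) = - 4 \left(-36 + 40\right) = \left(-4\right) 4 = -16$)
$d{\left(I \right)} = -3 + \left(-11 + I\right) \left(-2 + I\right)$ ($d{\left(I \right)} = -3 + \left(I - 11\right) \left(I - 2\right) = -3 + \left(-11 + I\right) \left(-2 + I\right)$)
$K 54 + d{\left(-1 \right)} = \left(-16\right) 54 + \left(19 + \left(-1\right)^{2} - -13\right) = -864 + \left(19 + 1 + 13\right) = -864 + 33 = -831$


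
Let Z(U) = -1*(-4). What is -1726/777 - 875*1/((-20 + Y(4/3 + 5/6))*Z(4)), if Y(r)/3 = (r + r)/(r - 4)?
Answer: 5421233/926184 ≈ 5.8533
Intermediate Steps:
Z(U) = 4
Y(r) = 6*r/(-4 + r) (Y(r) = 3*((r + r)/(r - 4)) = 3*((2*r)/(-4 + r)) = 3*(2*r/(-4 + r)) = 6*r/(-4 + r))
-1726/777 - 875*1/((-20 + Y(4/3 + 5/6))*Z(4)) = -1726/777 - 875*1/(4*(-20 + 6*(4/3 + 5/6)/(-4 + (4/3 + 5/6)))) = -1726*1/777 - 875*1/(4*(-20 + 6*(4*(⅓) + 5*(⅙))/(-4 + (4*(⅓) + 5*(⅙))))) = -1726/777 - 875*1/(4*(-20 + 6*(4/3 + ⅚)/(-4 + (4/3 + ⅚)))) = -1726/777 - 875*1/(4*(-20 + 6*(13/6)/(-4 + 13/6))) = -1726/777 - 875*1/(4*(-20 + 6*(13/6)/(-11/6))) = -1726/777 - 875*1/(4*(-20 + 6*(13/6)*(-6/11))) = -1726/777 - 875*1/(4*(-20 - 78/11)) = -1726/777 - 875/((-298/11*4)) = -1726/777 - 875/(-1192/11) = -1726/777 - 875*(-11/1192) = -1726/777 + 9625/1192 = 5421233/926184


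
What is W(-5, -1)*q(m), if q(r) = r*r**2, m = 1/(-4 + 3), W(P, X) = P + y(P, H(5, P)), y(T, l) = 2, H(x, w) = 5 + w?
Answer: 3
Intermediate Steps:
W(P, X) = 2 + P (W(P, X) = P + 2 = 2 + P)
m = -1 (m = 1/(-1) = -1)
q(r) = r**3
W(-5, -1)*q(m) = (2 - 5)*(-1)**3 = -3*(-1) = 3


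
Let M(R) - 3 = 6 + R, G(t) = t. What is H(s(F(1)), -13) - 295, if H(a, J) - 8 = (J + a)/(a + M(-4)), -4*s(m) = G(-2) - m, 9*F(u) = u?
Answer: -57562/199 ≈ -289.26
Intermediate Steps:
M(R) = 9 + R (M(R) = 3 + (6 + R) = 9 + R)
F(u) = u/9
s(m) = ½ + m/4 (s(m) = -(-2 - m)/4 = ½ + m/4)
H(a, J) = 8 + (J + a)/(5 + a) (H(a, J) = 8 + (J + a)/(a + (9 - 4)) = 8 + (J + a)/(a + 5) = 8 + (J + a)/(5 + a))
H(s(F(1)), -13) - 295 = (40 - 13 + 9*(½ + ((⅑)*1)/4))/(5 + (½ + ((⅑)*1)/4)) - 295 = (40 - 13 + 9*(½ + (¼)*(⅑)))/(5 + (½ + (¼)*(⅑))) - 295 = (40 - 13 + 9*(½ + 1/36))/(5 + (½ + 1/36)) - 295 = (40 - 13 + 9*(19/36))/(5 + 19/36) - 295 = (40 - 13 + 19/4)/(199/36) - 295 = (36/199)*(127/4) - 295 = 1143/199 - 295 = -57562/199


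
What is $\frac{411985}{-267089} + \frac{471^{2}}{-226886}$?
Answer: $- \frac{152724919559}{60598754854} \approx -2.5203$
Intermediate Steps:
$\frac{411985}{-267089} + \frac{471^{2}}{-226886} = 411985 \left(- \frac{1}{267089}\right) + 221841 \left(- \frac{1}{226886}\right) = - \frac{411985}{267089} - \frac{221841}{226886} = - \frac{152724919559}{60598754854}$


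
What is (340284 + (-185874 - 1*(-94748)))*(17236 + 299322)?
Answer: 78872958164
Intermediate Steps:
(340284 + (-185874 - 1*(-94748)))*(17236 + 299322) = (340284 + (-185874 + 94748))*316558 = (340284 - 91126)*316558 = 249158*316558 = 78872958164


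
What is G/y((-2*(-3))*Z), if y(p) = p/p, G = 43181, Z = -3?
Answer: 43181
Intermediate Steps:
y(p) = 1
G/y((-2*(-3))*Z) = 43181/1 = 43181*1 = 43181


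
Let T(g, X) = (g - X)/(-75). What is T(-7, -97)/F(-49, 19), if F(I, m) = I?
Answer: 6/245 ≈ 0.024490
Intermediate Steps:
T(g, X) = -g/75 + X/75 (T(g, X) = (g - X)*(-1/75) = -g/75 + X/75)
T(-7, -97)/F(-49, 19) = (-1/75*(-7) + (1/75)*(-97))/(-49) = (7/75 - 97/75)*(-1/49) = -6/5*(-1/49) = 6/245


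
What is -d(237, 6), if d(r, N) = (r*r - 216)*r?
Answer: -13260861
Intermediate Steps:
d(r, N) = r*(-216 + r²) (d(r, N) = (r² - 216)*r = (-216 + r²)*r = r*(-216 + r²))
-d(237, 6) = -237*(-216 + 237²) = -237*(-216 + 56169) = -237*55953 = -1*13260861 = -13260861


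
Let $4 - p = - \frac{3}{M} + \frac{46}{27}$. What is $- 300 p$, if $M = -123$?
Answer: $- \frac{251500}{369} \approx -681.57$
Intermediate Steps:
$p = \frac{2515}{1107}$ ($p = 4 - \left(- \frac{3}{-123} + \frac{46}{27}\right) = 4 - \left(\left(-3\right) \left(- \frac{1}{123}\right) + 46 \cdot \frac{1}{27}\right) = 4 - \left(\frac{1}{41} + \frac{46}{27}\right) = 4 - \frac{1913}{1107} = \frac{2515}{1107} \approx 2.2719$)
$- 300 p = \left(-300\right) \frac{2515}{1107} = - \frac{251500}{369}$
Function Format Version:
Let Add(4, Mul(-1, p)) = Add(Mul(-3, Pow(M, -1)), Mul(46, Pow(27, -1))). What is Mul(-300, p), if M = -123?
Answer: Rational(-251500, 369) ≈ -681.57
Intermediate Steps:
p = Rational(2515, 1107) (p = Add(4, Mul(-1, Add(Mul(-3, Pow(-123, -1)), Mul(46, Pow(27, -1))))) = Add(4, Mul(-1, Add(Mul(-3, Rational(-1, 123)), Mul(46, Rational(1, 27))))) = Add(4, Mul(-1, Add(Rational(1, 41), Rational(46, 27)))) = Add(4, Mul(-1, Rational(1913, 1107))) = Add(4, Rational(-1913, 1107)) = Rational(2515, 1107) ≈ 2.2719)
Mul(-300, p) = Mul(-300, Rational(2515, 1107)) = Rational(-251500, 369)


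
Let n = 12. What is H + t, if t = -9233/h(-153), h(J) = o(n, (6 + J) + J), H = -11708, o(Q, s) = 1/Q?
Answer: -122504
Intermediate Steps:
h(J) = 1/12
t = -110796 (t = -9233/1/12 = -9233*12 = -110796)
H + t = -11708 - 110796 = -122504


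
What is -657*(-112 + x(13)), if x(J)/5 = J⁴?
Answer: -93749301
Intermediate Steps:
x(J) = 5*J⁴
-657*(-112 + x(13)) = -657*(-112 + 5*13⁴) = -657*(-112 + 5*28561) = -657*(-112 + 142805) = -657*142693 = -93749301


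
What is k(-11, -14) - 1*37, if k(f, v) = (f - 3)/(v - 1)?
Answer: -541/15 ≈ -36.067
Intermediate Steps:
k(f, v) = (-3 + f)/(-1 + v)
k(-11, -14) - 1*37 = (-3 - 11)/(-1 - 14) - 1*37 = -14/(-15) - 37 = -1/15*(-14) - 37 = 14/15 - 37 = -541/15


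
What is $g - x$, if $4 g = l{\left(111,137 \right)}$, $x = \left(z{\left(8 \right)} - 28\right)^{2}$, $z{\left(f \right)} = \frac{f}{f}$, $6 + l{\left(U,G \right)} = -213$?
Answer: $- \frac{3135}{4} \approx -783.75$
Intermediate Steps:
$l{\left(U,G \right)} = -219$ ($l{\left(U,G \right)} = -6 - 213 = -219$)
$z{\left(f \right)} = 1$
$x = 729$ ($x = \left(1 - 28\right)^{2} = \left(-27\right)^{2} = 729$)
$g = - \frac{219}{4}$ ($g = \frac{1}{4} \left(-219\right) = - \frac{219}{4} \approx -54.75$)
$g - x = - \frac{219}{4} - 729 = - \frac{3135}{4}$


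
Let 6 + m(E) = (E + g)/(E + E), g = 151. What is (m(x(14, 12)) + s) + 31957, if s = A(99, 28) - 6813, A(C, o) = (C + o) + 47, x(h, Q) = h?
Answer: 708901/28 ≈ 25318.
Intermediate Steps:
A(C, o) = 47 + C + o
m(E) = -6 + (151 + E)/(2*E) (m(E) = -6 + (E + 151)/(E + E) = -6 + (151 + E)/((2*E)) = -6 + (151 + E)*(1/(2*E)) = -6 + (151 + E)/(2*E))
s = -6639 (s = (47 + 99 + 28) - 6813 = 174 - 6813 = -6639)
(m(x(14, 12)) + s) + 31957 = ((½)*(151 - 11*14)/14 - 6639) + 31957 = ((½)*(1/14)*(151 - 154) - 6639) + 31957 = ((½)*(1/14)*(-3) - 6639) + 31957 = (-3/28 - 6639) + 31957 = -185895/28 + 31957 = 708901/28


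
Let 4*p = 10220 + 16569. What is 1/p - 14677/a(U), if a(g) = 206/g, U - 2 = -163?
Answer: 63302327457/5518534 ≈ 11471.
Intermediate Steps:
U = -161 (U = 2 - 163 = -161)
p = 26789/4 (p = (10220 + 16569)/4 = (¼)*26789 = 26789/4 ≈ 6697.3)
1/p - 14677/a(U) = 1/(26789/4) - 14677/(206/(-161)) = 4/26789 - 14677/(206*(-1/161)) = 4/26789 - 14677/(-206/161) = 4/26789 - 14677*(-161/206) = 4/26789 + 2362997/206 = 63302327457/5518534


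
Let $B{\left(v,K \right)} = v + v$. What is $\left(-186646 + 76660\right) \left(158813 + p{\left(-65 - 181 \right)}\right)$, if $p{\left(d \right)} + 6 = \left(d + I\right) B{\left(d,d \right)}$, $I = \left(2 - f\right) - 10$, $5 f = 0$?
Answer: $-31211277150$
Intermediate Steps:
$f = 0$ ($f = \frac{1}{5} \cdot 0 = 0$)
$I = -8$ ($I = \left(2 - 0\right) - 10 = \left(2 + 0\right) - 10 = 2 - 10 = -8$)
$B{\left(v,K \right)} = 2 v$
$p{\left(d \right)} = -6 + 2 d \left(-8 + d\right)$ ($p{\left(d \right)} = -6 + \left(d - 8\right) 2 d = -6 + \left(-8 + d\right) 2 d = -6 + 2 d \left(-8 + d\right)$)
$\left(-186646 + 76660\right) \left(158813 + p{\left(-65 - 181 \right)}\right) = \left(-186646 + 76660\right) \left(158813 - \left(6 - 2 \left(-65 - 181\right)^{2} + 16 \left(-65 - 181\right)\right)\right) = - 109986 \left(158813 - \left(-3930 - 121032\right)\right) = - 109986 \left(158813 + \left(-6 + 3936 + 2 \cdot 60516\right)\right) = - 109986 \left(158813 + \left(-6 + 3936 + 121032\right)\right) = - 109986 \left(158813 + 124962\right) = \left(-109986\right) 283775 = -31211277150$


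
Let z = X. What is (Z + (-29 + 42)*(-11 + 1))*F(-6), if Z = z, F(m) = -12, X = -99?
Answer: 2748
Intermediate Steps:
z = -99
Z = -99
(Z + (-29 + 42)*(-11 + 1))*F(-6) = (-99 + (-29 + 42)*(-11 + 1))*(-12) = (-99 + 13*(-10))*(-12) = (-99 - 130)*(-12) = -229*(-12) = 2748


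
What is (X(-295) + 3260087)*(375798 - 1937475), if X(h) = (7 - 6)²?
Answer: -5091204447576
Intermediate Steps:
X(h) = 1 (X(h) = 1² = 1)
(X(-295) + 3260087)*(375798 - 1937475) = (1 + 3260087)*(375798 - 1937475) = 3260088*(-1561677) = -5091204447576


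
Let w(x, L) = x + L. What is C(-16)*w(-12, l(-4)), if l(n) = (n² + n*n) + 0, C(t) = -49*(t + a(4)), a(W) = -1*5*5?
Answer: 40180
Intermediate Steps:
a(W) = -25 (a(W) = -5*5 = -25)
C(t) = 1225 - 49*t (C(t) = -49*(t - 25) = -49*(-25 + t) = 1225 - 49*t)
l(n) = 2*n² (l(n) = (n² + n²) + 0 = 2*n² + 0 = 2*n²)
w(x, L) = L + x
C(-16)*w(-12, l(-4)) = (1225 - 49*(-16))*(2*(-4)² - 12) = (1225 + 784)*(2*16 - 12) = 2009*(32 - 12) = 2009*20 = 40180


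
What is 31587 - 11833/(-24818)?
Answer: 783937999/24818 ≈ 31587.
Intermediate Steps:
31587 - 11833/(-24818) = 31587 - 11833*(-1/24818) = 31587 + 11833/24818 = 783937999/24818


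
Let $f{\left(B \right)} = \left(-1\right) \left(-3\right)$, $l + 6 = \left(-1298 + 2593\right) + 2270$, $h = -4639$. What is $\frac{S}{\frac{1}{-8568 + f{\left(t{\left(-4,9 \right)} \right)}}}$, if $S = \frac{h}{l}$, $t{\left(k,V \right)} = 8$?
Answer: $\frac{39733035}{3559} \approx 11164.0$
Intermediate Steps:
$l = 3559$ ($l = -6 + \left(\left(-1298 + 2593\right) + 2270\right) = -6 + \left(1295 + 2270\right) = -6 + 3565 = 3559$)
$f{\left(B \right)} = 3$
$S = - \frac{4639}{3559} \approx -1.3035$
$\frac{S}{\frac{1}{-8568 + f{\left(t{\left(-4,9 \right)} \right)}}} = - \frac{4639}{3559 \frac{1}{-8568 + 3}} = - \frac{4639}{3559 \frac{1}{-8565}} = - \frac{4639}{3559 \left(- \frac{1}{8565}\right)} = \left(- \frac{4639}{3559}\right) \left(-8565\right) = \frac{39733035}{3559}$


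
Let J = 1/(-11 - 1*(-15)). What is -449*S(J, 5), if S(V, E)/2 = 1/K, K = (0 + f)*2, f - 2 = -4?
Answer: 449/2 ≈ 224.50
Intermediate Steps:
f = -2 (f = 2 - 4 = -2)
K = -4 (K = (0 - 2)*2 = -2*2 = -4)
J = ¼ (J = 1/(-11 + 15) = 1/4 = ¼ ≈ 0.25000)
S(V, E) = -½ (S(V, E) = 2/(-4) = 2*(-¼) = -½)
-449*S(J, 5) = -449*(-½) = 449/2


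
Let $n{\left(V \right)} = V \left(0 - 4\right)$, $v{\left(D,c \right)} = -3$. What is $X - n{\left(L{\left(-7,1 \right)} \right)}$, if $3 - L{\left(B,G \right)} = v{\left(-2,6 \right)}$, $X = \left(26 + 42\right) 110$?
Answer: $7504$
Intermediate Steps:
$X = 7480$ ($X = 68 \cdot 110 = 7480$)
$L{\left(B,G \right)} = 6$ ($L{\left(B,G \right)} = 3 - -3 = 3 + 3 = 6$)
$n{\left(V \right)} = - 4 V$ ($n{\left(V \right)} = V \left(-4\right) = - 4 V$)
$X - n{\left(L{\left(-7,1 \right)} \right)} = 7480 - \left(-4\right) 6 = 7480 - -24 = 7480 + 24 = 7504$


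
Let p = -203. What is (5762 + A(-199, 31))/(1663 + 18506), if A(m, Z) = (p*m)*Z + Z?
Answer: 1258100/20169 ≈ 62.378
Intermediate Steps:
A(m, Z) = Z - 203*Z*m (A(m, Z) = (-203*m)*Z + Z = -203*Z*m + Z = Z - 203*Z*m)
(5762 + A(-199, 31))/(1663 + 18506) = (5762 + 31*(1 - 203*(-199)))/(1663 + 18506) = (5762 + 31*(1 + 40397))/20169 = (5762 + 31*40398)*(1/20169) = (5762 + 1252338)*(1/20169) = 1258100*(1/20169) = 1258100/20169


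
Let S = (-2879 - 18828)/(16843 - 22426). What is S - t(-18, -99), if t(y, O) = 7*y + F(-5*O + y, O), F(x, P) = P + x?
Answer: -1385209/5583 ≈ -248.11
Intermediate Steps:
t(y, O) = -4*O + 8*y (t(y, O) = 7*y + (O + (-5*O + y)) = 7*y + (O + (y - 5*O)) = 7*y + (y - 4*O) = -4*O + 8*y)
S = 21707/5583 (S = -21707/(-5583) = -21707*(-1/5583) = 21707/5583 ≈ 3.8881)
S - t(-18, -99) = 21707/5583 - (-4*(-99) + 8*(-18)) = 21707/5583 - (396 - 144) = 21707/5583 - 1*252 = 21707/5583 - 252 = -1385209/5583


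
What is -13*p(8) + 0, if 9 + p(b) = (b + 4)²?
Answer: -1755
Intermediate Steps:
p(b) = -9 + (4 + b)² (p(b) = -9 + (b + 4)² = -9 + (4 + b)²)
-13*p(8) + 0 = -13*(-9 + (4 + 8)²) + 0 = -13*(-9 + 12²) + 0 = -13*(-9 + 144) + 0 = -13*135 + 0 = -1755 + 0 = -1755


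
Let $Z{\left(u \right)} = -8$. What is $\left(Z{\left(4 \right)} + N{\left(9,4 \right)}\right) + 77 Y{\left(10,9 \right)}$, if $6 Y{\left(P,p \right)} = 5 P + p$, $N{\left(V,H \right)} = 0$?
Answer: $\frac{4495}{6} \approx 749.17$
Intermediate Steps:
$Y{\left(P,p \right)} = \frac{p}{6} + \frac{5 P}{6}$ ($Y{\left(P,p \right)} = \frac{5 P + p}{6} = \frac{p + 5 P}{6} = \frac{p}{6} + \frac{5 P}{6}$)
$\left(Z{\left(4 \right)} + N{\left(9,4 \right)}\right) + 77 Y{\left(10,9 \right)} = \left(-8 + 0\right) + 77 \left(\frac{1}{6} \cdot 9 + \frac{5}{6} \cdot 10\right) = -8 + 77 \left(\frac{3}{2} + \frac{25}{3}\right) = -8 + 77 \cdot \frac{59}{6} = -8 + \frac{4543}{6} = \frac{4495}{6}$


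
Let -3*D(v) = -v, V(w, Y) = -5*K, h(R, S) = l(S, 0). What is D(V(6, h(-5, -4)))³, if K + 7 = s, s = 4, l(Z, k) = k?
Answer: 125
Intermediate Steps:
h(R, S) = 0
K = -3 (K = -7 + 4 = -3)
V(w, Y) = 15 (V(w, Y) = -5*(-3) = 15)
D(v) = v/3 (D(v) = -(-1)*v/3 = v/3)
D(V(6, h(-5, -4)))³ = ((⅓)*15)³ = 5³ = 125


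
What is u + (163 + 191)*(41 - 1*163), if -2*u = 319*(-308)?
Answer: 5938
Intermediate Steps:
u = 49126 (u = -319*(-308)/2 = -1/2*(-98252) = 49126)
u + (163 + 191)*(41 - 1*163) = 49126 + (163 + 191)*(41 - 1*163) = 49126 + 354*(41 - 163) = 49126 + 354*(-122) = 49126 - 43188 = 5938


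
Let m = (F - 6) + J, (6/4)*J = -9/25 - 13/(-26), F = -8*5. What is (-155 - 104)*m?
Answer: 891737/75 ≈ 11890.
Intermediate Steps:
F = -40
J = 7/75 (J = 2*(-9/25 - 13/(-26))/3 = 2*(-9*1/25 - 13*(-1/26))/3 = 2*(-9/25 + ½)/3 = (⅔)*(7/50) = 7/75 ≈ 0.093333)
m = -3443/75 (m = (-40 - 6) + 7/75 = -46 + 7/75 = -3443/75 ≈ -45.907)
(-155 - 104)*m = (-155 - 104)*(-3443/75) = -259*(-3443/75) = 891737/75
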